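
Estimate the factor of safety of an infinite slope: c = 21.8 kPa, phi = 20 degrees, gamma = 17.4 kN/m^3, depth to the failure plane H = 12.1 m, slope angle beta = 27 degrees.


Result: 0.97

Derivation:
Using Fs = c / (gamma*H*sin(beta)*cos(beta)) + tan(phi)/tan(beta)
Cohesion contribution = 21.8 / (17.4*12.1*sin(27)*cos(27))
Cohesion contribution = 0.255973
Friction contribution = tan(20)/tan(27) = 0.714332
Fs = 0.255973 + 0.714332
Fs = 0.97


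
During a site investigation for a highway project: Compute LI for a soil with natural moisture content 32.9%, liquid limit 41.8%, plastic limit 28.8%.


Result: 0.315

Derivation:
First compute the plasticity index:
PI = LL - PL = 41.8 - 28.8 = 13.0
Then compute the liquidity index:
LI = (w - PL) / PI
LI = (32.9 - 28.8) / 13.0
LI = 0.315


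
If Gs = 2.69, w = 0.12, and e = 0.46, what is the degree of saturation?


Result: 0.7017

Derivation:
Using S = Gs * w / e
S = 2.69 * 0.12 / 0.46
S = 0.7017


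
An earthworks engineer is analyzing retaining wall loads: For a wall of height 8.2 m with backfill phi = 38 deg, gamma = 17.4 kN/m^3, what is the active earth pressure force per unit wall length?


Compute active earth pressure coefficient:
Ka = tan^2(45 - phi/2) = tan^2(26.0) = 0.237883
Compute active force:
Pa = 0.5 * Ka * gamma * H^2
Pa = 0.5 * 0.237883 * 17.4 * 8.2^2
Pa = 139.16 kN/m


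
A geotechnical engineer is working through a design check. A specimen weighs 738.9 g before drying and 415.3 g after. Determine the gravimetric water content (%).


Result: 77.92 %

Derivation:
Using w = (m_wet - m_dry) / m_dry * 100
m_wet - m_dry = 738.9 - 415.3 = 323.6 g
w = 323.6 / 415.3 * 100
w = 77.92 %


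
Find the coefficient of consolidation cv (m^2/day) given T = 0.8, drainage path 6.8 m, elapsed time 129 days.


Result: 0.28676 m^2/day

Derivation:
Using cv = T * H_dr^2 / t
H_dr^2 = 6.8^2 = 46.24
cv = 0.8 * 46.24 / 129
cv = 0.28676 m^2/day


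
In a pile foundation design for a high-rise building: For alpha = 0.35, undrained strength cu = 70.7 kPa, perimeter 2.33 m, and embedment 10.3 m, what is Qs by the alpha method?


Result: 593.86 kN

Derivation:
Using Qs = alpha * cu * perimeter * L
Qs = 0.35 * 70.7 * 2.33 * 10.3
Qs = 593.86 kN


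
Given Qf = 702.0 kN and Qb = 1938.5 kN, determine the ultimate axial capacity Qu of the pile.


Using Qu = Qf + Qb
Qu = 702.0 + 1938.5
Qu = 2640.5 kN


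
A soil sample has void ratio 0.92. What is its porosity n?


Result: 0.4792

Derivation:
Using the relation n = e / (1 + e)
n = 0.92 / (1 + 0.92)
n = 0.92 / 1.92
n = 0.4792


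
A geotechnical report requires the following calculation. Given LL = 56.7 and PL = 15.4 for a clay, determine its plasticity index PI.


Using PI = LL - PL
PI = 56.7 - 15.4
PI = 41.3


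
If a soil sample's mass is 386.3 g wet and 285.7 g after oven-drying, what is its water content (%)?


Using w = (m_wet - m_dry) / m_dry * 100
m_wet - m_dry = 386.3 - 285.7 = 100.6 g
w = 100.6 / 285.7 * 100
w = 35.21 %


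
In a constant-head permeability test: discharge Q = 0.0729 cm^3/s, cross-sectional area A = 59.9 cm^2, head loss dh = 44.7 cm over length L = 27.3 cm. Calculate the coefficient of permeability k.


Compute hydraulic gradient:
i = dh / L = 44.7 / 27.3 = 1.63736
Then apply Darcy's law:
k = Q / (A * i)
k = 0.0729 / (59.9 * 1.63736)
k = 0.0729 / 98.078
k = 0.000743 cm/s


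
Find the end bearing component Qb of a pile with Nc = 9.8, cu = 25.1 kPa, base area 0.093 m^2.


Result: 22.88 kN

Derivation:
Using Qb = Nc * cu * Ab
Qb = 9.8 * 25.1 * 0.093
Qb = 22.88 kN


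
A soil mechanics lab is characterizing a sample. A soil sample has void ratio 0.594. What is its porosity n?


Result: 0.3726

Derivation:
Using the relation n = e / (1 + e)
n = 0.594 / (1 + 0.594)
n = 0.594 / 1.594
n = 0.3726


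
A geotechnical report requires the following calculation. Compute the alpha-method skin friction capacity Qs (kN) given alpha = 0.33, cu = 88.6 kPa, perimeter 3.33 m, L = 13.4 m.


Using Qs = alpha * cu * perimeter * L
Qs = 0.33 * 88.6 * 3.33 * 13.4
Qs = 1304.66 kN


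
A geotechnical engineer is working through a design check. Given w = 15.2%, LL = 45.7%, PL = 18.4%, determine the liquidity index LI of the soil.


First compute the plasticity index:
PI = LL - PL = 45.7 - 18.4 = 27.3
Then compute the liquidity index:
LI = (w - PL) / PI
LI = (15.2 - 18.4) / 27.3
LI = -0.117


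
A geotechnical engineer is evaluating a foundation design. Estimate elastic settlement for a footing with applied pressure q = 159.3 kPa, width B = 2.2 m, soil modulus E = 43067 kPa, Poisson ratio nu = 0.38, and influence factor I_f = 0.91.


Using Se = q * B * (1 - nu^2) * I_f / E
1 - nu^2 = 1 - 0.38^2 = 0.8556
Se = 159.3 * 2.2 * 0.8556 * 0.91 / 43067
Se = 0.006336 m
Convert to mm: Se = 0.006336 * 1000 = 6.336 mm


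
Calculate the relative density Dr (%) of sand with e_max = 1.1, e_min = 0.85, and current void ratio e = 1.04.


Using Dr = (e_max - e) / (e_max - e_min) * 100
e_max - e = 1.1 - 1.04 = 0.06
e_max - e_min = 1.1 - 0.85 = 0.25
Dr = 0.06 / 0.25 * 100
Dr = 24.0 %


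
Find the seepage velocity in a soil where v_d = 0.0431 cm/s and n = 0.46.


Using v_s = v_d / n
v_s = 0.0431 / 0.46
v_s = 0.0937 cm/s


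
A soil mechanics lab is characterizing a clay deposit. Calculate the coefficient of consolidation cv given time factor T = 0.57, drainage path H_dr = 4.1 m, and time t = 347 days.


Using cv = T * H_dr^2 / t
H_dr^2 = 4.1^2 = 16.81
cv = 0.57 * 16.81 / 347
cv = 0.02761 m^2/day


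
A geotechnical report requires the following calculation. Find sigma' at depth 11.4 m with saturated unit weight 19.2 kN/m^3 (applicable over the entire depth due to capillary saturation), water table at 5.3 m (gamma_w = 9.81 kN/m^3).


Result: 159.04 kPa

Derivation:
Total stress = gamma_sat * depth
sigma = 19.2 * 11.4 = 218.88 kPa
Pore water pressure u = gamma_w * (depth - d_wt)
u = 9.81 * (11.4 - 5.3) = 59.841 kPa
Effective stress = sigma - u
sigma' = 218.88 - 59.841 = 159.04 kPa


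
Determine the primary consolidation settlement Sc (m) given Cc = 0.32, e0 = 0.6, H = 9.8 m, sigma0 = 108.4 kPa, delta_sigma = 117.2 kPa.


Result: 0.6239 m

Derivation:
Using Sc = Cc * H / (1 + e0) * log10((sigma0 + delta_sigma) / sigma0)
Stress ratio = (108.4 + 117.2) / 108.4 = 2.08118
log10(2.08118) = 0.31831
Cc * H / (1 + e0) = 0.32 * 9.8 / (1 + 0.6) = 1.96
Sc = 1.96 * 0.31831
Sc = 0.6239 m


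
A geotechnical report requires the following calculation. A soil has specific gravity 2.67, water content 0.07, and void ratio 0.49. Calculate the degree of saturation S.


Using S = Gs * w / e
S = 2.67 * 0.07 / 0.49
S = 0.3814


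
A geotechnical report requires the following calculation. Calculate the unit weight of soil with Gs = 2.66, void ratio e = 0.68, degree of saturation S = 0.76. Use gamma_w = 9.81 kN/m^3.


Result: 18.55 kN/m^3

Derivation:
Using gamma = gamma_w * (Gs + S*e) / (1 + e)
Numerator: Gs + S*e = 2.66 + 0.76*0.68 = 3.1768
Denominator: 1 + e = 1 + 0.68 = 1.68
gamma = 9.81 * 3.1768 / 1.68
gamma = 18.55 kN/m^3


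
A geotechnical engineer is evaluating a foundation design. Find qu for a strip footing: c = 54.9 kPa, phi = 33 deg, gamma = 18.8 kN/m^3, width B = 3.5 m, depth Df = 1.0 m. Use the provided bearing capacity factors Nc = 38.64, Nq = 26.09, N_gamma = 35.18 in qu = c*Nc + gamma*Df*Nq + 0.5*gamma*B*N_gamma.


Compute qu = c*Nc + gamma*Df*Nq + 0.5*gamma*B*N_gamma
Term 1: 54.9 * 38.64 = 2121.336
Term 2: 18.8 * 1.0 * 26.09 = 490.492
Term 3: 0.5 * 18.8 * 3.5 * 35.18 = 1157.422
qu = 2121.336 + 490.492 + 1157.422
qu = 3769.25 kPa


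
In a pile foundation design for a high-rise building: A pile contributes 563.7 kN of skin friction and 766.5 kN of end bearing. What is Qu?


Using Qu = Qf + Qb
Qu = 563.7 + 766.5
Qu = 1330.2 kN


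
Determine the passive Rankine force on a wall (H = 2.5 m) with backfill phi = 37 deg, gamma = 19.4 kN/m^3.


Compute passive earth pressure coefficient:
Kp = tan^2(45 + phi/2) = tan^2(63.5) = 4.022791
Compute passive force:
Pp = 0.5 * Kp * gamma * H^2
Pp = 0.5 * 4.022791 * 19.4 * 2.5^2
Pp = 243.88 kN/m


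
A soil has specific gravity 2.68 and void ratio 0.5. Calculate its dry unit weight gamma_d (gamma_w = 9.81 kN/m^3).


Using gamma_d = Gs * gamma_w / (1 + e)
gamma_d = 2.68 * 9.81 / (1 + 0.5)
gamma_d = 2.68 * 9.81 / 1.5
gamma_d = 17.527 kN/m^3


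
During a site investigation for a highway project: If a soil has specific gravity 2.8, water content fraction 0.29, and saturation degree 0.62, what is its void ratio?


Result: 1.3097

Derivation:
Using the relation e = Gs * w / S
e = 2.8 * 0.29 / 0.62
e = 1.3097


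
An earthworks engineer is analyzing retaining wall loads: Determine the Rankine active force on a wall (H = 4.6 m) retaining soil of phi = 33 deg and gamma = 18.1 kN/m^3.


Compute active earth pressure coefficient:
Ka = tan^2(45 - phi/2) = tan^2(28.5) = 0.294801
Compute active force:
Pa = 0.5 * Ka * gamma * H^2
Pa = 0.5 * 0.294801 * 18.1 * 4.6^2
Pa = 56.45 kN/m


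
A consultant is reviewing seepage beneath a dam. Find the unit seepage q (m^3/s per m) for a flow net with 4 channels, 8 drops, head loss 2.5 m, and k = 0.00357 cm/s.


Convert k to m/s for unit consistency with H:
k = 0.00357 cm/s = 0.00357 / 100 m/s = 3.57e-05 m/s
Using q = k * H * Nf / Nd
Nf / Nd = 4 / 8 = 0.5
q = 3.57e-05 * 2.5 * 0.5
q = 4.463e-05 m^3/s per m


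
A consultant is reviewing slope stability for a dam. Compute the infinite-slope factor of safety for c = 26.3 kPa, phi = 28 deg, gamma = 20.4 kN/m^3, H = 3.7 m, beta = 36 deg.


Result: 1.465

Derivation:
Using Fs = c / (gamma*H*sin(beta)*cos(beta)) + tan(phi)/tan(beta)
Cohesion contribution = 26.3 / (20.4*3.7*sin(36)*cos(36))
Cohesion contribution = 0.732736
Friction contribution = tan(28)/tan(36) = 0.731835
Fs = 0.732736 + 0.731835
Fs = 1.465


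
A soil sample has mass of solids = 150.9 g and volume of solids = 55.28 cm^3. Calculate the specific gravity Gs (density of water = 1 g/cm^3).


Result: 2.73

Derivation:
Using Gs = m_s / (V_s * rho_w)
Since rho_w = 1 g/cm^3:
Gs = 150.9 / 55.28
Gs = 2.73


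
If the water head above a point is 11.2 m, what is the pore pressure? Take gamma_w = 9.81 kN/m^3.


Using u = gamma_w * h_w
u = 9.81 * 11.2
u = 109.87 kPa


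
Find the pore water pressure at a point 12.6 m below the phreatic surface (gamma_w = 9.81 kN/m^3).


Using u = gamma_w * h_w
u = 9.81 * 12.6
u = 123.61 kPa


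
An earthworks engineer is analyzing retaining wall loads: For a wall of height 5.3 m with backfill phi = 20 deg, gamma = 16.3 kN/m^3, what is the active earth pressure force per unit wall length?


Compute active earth pressure coefficient:
Ka = tan^2(45 - phi/2) = tan^2(35.0) = 0.490291
Compute active force:
Pa = 0.5 * Ka * gamma * H^2
Pa = 0.5 * 0.490291 * 16.3 * 5.3^2
Pa = 112.24 kN/m


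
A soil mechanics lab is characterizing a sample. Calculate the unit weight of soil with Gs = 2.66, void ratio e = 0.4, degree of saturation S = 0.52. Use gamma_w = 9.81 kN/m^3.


Result: 20.096 kN/m^3

Derivation:
Using gamma = gamma_w * (Gs + S*e) / (1 + e)
Numerator: Gs + S*e = 2.66 + 0.52*0.4 = 2.868
Denominator: 1 + e = 1 + 0.4 = 1.4
gamma = 9.81 * 2.868 / 1.4
gamma = 20.096 kN/m^3


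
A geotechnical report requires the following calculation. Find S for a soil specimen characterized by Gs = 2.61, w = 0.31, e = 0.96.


Result: 0.8428

Derivation:
Using S = Gs * w / e
S = 2.61 * 0.31 / 0.96
S = 0.8428


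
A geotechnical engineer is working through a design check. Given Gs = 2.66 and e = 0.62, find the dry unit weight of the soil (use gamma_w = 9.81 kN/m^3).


Result: 16.108 kN/m^3

Derivation:
Using gamma_d = Gs * gamma_w / (1 + e)
gamma_d = 2.66 * 9.81 / (1 + 0.62)
gamma_d = 2.66 * 9.81 / 1.62
gamma_d = 16.108 kN/m^3


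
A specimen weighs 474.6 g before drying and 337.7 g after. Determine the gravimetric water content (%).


Using w = (m_wet - m_dry) / m_dry * 100
m_wet - m_dry = 474.6 - 337.7 = 136.9 g
w = 136.9 / 337.7 * 100
w = 40.54 %


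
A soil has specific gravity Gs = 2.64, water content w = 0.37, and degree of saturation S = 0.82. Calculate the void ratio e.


Using the relation e = Gs * w / S
e = 2.64 * 0.37 / 0.82
e = 1.1912


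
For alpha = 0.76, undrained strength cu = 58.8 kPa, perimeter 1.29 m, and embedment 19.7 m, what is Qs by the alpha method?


Using Qs = alpha * cu * perimeter * L
Qs = 0.76 * 58.8 * 1.29 * 19.7
Qs = 1135.66 kN


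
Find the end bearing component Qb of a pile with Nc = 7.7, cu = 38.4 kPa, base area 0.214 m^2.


Result: 63.28 kN

Derivation:
Using Qb = Nc * cu * Ab
Qb = 7.7 * 38.4 * 0.214
Qb = 63.28 kN


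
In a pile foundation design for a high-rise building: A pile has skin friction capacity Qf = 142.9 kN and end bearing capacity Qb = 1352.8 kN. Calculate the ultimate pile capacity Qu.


Using Qu = Qf + Qb
Qu = 142.9 + 1352.8
Qu = 1495.7 kN


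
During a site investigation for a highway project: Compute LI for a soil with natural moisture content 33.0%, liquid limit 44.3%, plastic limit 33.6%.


Result: -0.056

Derivation:
First compute the plasticity index:
PI = LL - PL = 44.3 - 33.6 = 10.7
Then compute the liquidity index:
LI = (w - PL) / PI
LI = (33.0 - 33.6) / 10.7
LI = -0.056


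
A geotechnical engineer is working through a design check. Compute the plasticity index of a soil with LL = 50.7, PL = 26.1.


Using PI = LL - PL
PI = 50.7 - 26.1
PI = 24.6


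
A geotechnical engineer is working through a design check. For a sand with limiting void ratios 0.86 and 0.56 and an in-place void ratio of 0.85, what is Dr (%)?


Using Dr = (e_max - e) / (e_max - e_min) * 100
e_max - e = 0.86 - 0.85 = 0.01
e_max - e_min = 0.86 - 0.56 = 0.3
Dr = 0.01 / 0.3 * 100
Dr = 3.33 %


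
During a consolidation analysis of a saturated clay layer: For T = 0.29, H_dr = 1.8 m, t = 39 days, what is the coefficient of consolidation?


Using cv = T * H_dr^2 / t
H_dr^2 = 1.8^2 = 3.24
cv = 0.29 * 3.24 / 39
cv = 0.02409 m^2/day


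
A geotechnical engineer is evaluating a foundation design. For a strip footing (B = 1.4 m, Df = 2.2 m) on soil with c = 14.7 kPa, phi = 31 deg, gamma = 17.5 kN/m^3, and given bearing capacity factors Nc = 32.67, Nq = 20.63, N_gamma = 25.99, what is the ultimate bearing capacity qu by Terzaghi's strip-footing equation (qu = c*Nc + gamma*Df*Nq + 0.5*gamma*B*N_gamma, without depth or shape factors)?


Compute qu = c*Nc + gamma*Df*Nq + 0.5*gamma*B*N_gamma
Term 1: 14.7 * 32.67 = 480.249
Term 2: 17.5 * 2.2 * 20.63 = 794.255
Term 3: 0.5 * 17.5 * 1.4 * 25.99 = 318.3775
qu = 480.249 + 794.255 + 318.3775
qu = 1592.88 kPa


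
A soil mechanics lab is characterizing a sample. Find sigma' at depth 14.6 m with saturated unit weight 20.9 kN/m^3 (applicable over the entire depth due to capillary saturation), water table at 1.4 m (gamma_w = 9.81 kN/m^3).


Result: 175.65 kPa

Derivation:
Total stress = gamma_sat * depth
sigma = 20.9 * 14.6 = 305.14 kPa
Pore water pressure u = gamma_w * (depth - d_wt)
u = 9.81 * (14.6 - 1.4) = 129.492 kPa
Effective stress = sigma - u
sigma' = 305.14 - 129.492 = 175.65 kPa


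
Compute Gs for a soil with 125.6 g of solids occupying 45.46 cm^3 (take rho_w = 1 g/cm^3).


Using Gs = m_s / (V_s * rho_w)
Since rho_w = 1 g/cm^3:
Gs = 125.6 / 45.46
Gs = 2.763


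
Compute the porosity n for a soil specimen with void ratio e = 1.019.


Result: 0.5047

Derivation:
Using the relation n = e / (1 + e)
n = 1.019 / (1 + 1.019)
n = 1.019 / 2.019
n = 0.5047


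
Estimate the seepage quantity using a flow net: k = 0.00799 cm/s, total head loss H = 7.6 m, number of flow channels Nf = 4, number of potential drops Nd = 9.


Convert k to m/s for unit consistency with H:
k = 0.00799 cm/s = 0.00799 / 100 m/s = 7.99e-05 m/s
Using q = k * H * Nf / Nd
Nf / Nd = 4 / 9 = 0.4444
q = 7.99e-05 * 7.6 * 0.4444
q = 0.0002699 m^3/s per m


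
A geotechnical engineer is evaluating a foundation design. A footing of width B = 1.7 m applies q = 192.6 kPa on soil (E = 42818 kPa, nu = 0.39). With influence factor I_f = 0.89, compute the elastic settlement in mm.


Using Se = q * B * (1 - nu^2) * I_f / E
1 - nu^2 = 1 - 0.39^2 = 0.8479
Se = 192.6 * 1.7 * 0.8479 * 0.89 / 42818
Se = 0.005771 m
Convert to mm: Se = 0.005771 * 1000 = 5.771 mm


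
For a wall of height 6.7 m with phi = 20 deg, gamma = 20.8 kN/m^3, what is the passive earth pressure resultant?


Compute passive earth pressure coefficient:
Kp = tan^2(45 + phi/2) = tan^2(55.0) = 2.039607
Compute passive force:
Pp = 0.5 * Kp * gamma * H^2
Pp = 0.5 * 2.039607 * 20.8 * 6.7^2
Pp = 952.2 kN/m


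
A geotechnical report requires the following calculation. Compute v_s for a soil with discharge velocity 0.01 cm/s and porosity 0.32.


Using v_s = v_d / n
v_s = 0.01 / 0.32
v_s = 0.03125 cm/s


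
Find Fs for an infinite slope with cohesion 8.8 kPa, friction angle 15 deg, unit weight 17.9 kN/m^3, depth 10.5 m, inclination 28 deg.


Using Fs = c / (gamma*H*sin(beta)*cos(beta)) + tan(phi)/tan(beta)
Cohesion contribution = 8.8 / (17.9*10.5*sin(28)*cos(28))
Cohesion contribution = 0.112953
Friction contribution = tan(15)/tan(28) = 0.503939
Fs = 0.112953 + 0.503939
Fs = 0.617


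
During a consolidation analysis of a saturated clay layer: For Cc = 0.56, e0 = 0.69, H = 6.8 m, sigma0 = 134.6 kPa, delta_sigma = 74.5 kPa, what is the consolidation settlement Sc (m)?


Using Sc = Cc * H / (1 + e0) * log10((sigma0 + delta_sigma) / sigma0)
Stress ratio = (134.6 + 74.5) / 134.6 = 1.55349
log10(1.55349) = 0.191309
Cc * H / (1 + e0) = 0.56 * 6.8 / (1 + 0.69) = 2.25325
Sc = 2.25325 * 0.191309
Sc = 0.4311 m


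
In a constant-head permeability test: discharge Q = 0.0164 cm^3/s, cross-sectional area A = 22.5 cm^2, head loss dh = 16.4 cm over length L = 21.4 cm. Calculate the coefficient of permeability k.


Result: 0.000951 cm/s

Derivation:
Compute hydraulic gradient:
i = dh / L = 16.4 / 21.4 = 0.766355
Then apply Darcy's law:
k = Q / (A * i)
k = 0.0164 / (22.5 * 0.766355)
k = 0.0164 / 17.243
k = 0.000951 cm/s


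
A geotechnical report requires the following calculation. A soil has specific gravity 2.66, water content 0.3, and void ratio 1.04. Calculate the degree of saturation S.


Using S = Gs * w / e
S = 2.66 * 0.3 / 1.04
S = 0.7673


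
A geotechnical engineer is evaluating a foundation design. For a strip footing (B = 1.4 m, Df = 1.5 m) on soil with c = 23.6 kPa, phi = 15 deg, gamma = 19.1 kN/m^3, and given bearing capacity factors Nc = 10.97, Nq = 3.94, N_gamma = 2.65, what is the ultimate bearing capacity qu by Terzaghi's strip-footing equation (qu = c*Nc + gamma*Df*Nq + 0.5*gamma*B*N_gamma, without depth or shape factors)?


Compute qu = c*Nc + gamma*Df*Nq + 0.5*gamma*B*N_gamma
Term 1: 23.6 * 10.97 = 258.892
Term 2: 19.1 * 1.5 * 3.94 = 112.881
Term 3: 0.5 * 19.1 * 1.4 * 2.65 = 35.4305
qu = 258.892 + 112.881 + 35.4305
qu = 407.2 kPa


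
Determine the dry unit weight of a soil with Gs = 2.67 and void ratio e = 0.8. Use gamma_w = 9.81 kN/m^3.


Using gamma_d = Gs * gamma_w / (1 + e)
gamma_d = 2.67 * 9.81 / (1 + 0.8)
gamma_d = 2.67 * 9.81 / 1.8
gamma_d = 14.552 kN/m^3


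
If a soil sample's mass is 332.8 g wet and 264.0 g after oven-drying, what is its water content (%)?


Result: 26.06 %

Derivation:
Using w = (m_wet - m_dry) / m_dry * 100
m_wet - m_dry = 332.8 - 264.0 = 68.8 g
w = 68.8 / 264.0 * 100
w = 26.06 %


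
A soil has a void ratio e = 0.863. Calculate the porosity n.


Result: 0.4632

Derivation:
Using the relation n = e / (1 + e)
n = 0.863 / (1 + 0.863)
n = 0.863 / 1.863
n = 0.4632


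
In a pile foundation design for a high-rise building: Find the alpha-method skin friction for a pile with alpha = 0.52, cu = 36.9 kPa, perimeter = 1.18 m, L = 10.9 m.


Using Qs = alpha * cu * perimeter * L
Qs = 0.52 * 36.9 * 1.18 * 10.9
Qs = 246.8 kN


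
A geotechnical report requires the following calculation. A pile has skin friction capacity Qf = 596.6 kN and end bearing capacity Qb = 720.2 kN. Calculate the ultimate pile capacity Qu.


Using Qu = Qf + Qb
Qu = 596.6 + 720.2
Qu = 1316.8 kN


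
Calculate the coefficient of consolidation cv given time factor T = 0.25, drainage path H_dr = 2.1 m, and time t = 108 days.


Using cv = T * H_dr^2 / t
H_dr^2 = 2.1^2 = 4.41
cv = 0.25 * 4.41 / 108
cv = 0.01021 m^2/day


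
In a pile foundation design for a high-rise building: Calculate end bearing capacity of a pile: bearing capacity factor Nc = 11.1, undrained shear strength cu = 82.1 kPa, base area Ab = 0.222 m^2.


Using Qb = Nc * cu * Ab
Qb = 11.1 * 82.1 * 0.222
Qb = 202.31 kN


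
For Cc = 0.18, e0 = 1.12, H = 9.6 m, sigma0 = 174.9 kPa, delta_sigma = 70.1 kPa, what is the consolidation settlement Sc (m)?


Result: 0.1193 m

Derivation:
Using Sc = Cc * H / (1 + e0) * log10((sigma0 + delta_sigma) / sigma0)
Stress ratio = (174.9 + 70.1) / 174.9 = 1.4008
log10(1.4008) = 0.146376
Cc * H / (1 + e0) = 0.18 * 9.6 / (1 + 1.12) = 0.815094
Sc = 0.815094 * 0.146376
Sc = 0.1193 m


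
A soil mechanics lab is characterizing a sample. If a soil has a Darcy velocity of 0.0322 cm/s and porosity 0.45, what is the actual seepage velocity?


Using v_s = v_d / n
v_s = 0.0322 / 0.45
v_s = 0.07156 cm/s


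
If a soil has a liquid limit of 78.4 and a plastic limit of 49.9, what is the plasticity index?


Result: 28.5

Derivation:
Using PI = LL - PL
PI = 78.4 - 49.9
PI = 28.5


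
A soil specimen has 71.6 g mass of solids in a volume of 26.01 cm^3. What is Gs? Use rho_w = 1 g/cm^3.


Using Gs = m_s / (V_s * rho_w)
Since rho_w = 1 g/cm^3:
Gs = 71.6 / 26.01
Gs = 2.753


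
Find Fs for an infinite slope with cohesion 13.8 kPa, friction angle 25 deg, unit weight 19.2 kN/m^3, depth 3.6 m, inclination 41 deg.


Using Fs = c / (gamma*H*sin(beta)*cos(beta)) + tan(phi)/tan(beta)
Cohesion contribution = 13.8 / (19.2*3.6*sin(41)*cos(41))
Cohesion contribution = 0.40323
Friction contribution = tan(25)/tan(41) = 0.536426
Fs = 0.40323 + 0.536426
Fs = 0.94


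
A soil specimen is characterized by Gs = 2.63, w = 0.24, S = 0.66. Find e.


Using the relation e = Gs * w / S
e = 2.63 * 0.24 / 0.66
e = 0.9564


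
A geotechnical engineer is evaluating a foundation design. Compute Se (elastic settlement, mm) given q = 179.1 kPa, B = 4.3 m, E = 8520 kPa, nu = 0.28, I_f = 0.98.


Using Se = q * B * (1 - nu^2) * I_f / E
1 - nu^2 = 1 - 0.28^2 = 0.9216
Se = 179.1 * 4.3 * 0.9216 * 0.98 / 8520
Se = 0.081638 m
Convert to mm: Se = 0.081638 * 1000 = 81.638 mm


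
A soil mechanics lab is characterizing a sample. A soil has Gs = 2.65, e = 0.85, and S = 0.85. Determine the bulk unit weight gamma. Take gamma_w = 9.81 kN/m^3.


Result: 17.883 kN/m^3

Derivation:
Using gamma = gamma_w * (Gs + S*e) / (1 + e)
Numerator: Gs + S*e = 2.65 + 0.85*0.85 = 3.3725
Denominator: 1 + e = 1 + 0.85 = 1.85
gamma = 9.81 * 3.3725 / 1.85
gamma = 17.883 kN/m^3


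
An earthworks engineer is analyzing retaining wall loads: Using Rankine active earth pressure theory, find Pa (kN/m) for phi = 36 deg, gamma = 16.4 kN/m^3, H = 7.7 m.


Compute active earth pressure coefficient:
Ka = tan^2(45 - phi/2) = tan^2(27.0) = 0.259616
Compute active force:
Pa = 0.5 * Ka * gamma * H^2
Pa = 0.5 * 0.259616 * 16.4 * 7.7^2
Pa = 126.22 kN/m


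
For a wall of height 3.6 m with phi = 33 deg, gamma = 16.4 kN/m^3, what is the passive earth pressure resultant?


Result: 360.49 kN/m

Derivation:
Compute passive earth pressure coefficient:
Kp = tan^2(45 + phi/2) = tan^2(61.5) = 3.39212
Compute passive force:
Pp = 0.5 * Kp * gamma * H^2
Pp = 0.5 * 3.39212 * 16.4 * 3.6^2
Pp = 360.49 kN/m


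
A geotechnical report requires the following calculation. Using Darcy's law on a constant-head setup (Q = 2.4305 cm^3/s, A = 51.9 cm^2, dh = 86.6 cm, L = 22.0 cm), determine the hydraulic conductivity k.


Compute hydraulic gradient:
i = dh / L = 86.6 / 22.0 = 3.93636
Then apply Darcy's law:
k = Q / (A * i)
k = 2.4305 / (51.9 * 3.93636)
k = 2.4305 / 204.297
k = 0.011897 cm/s


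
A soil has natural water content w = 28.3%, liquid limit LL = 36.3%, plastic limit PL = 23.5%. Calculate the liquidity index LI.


First compute the plasticity index:
PI = LL - PL = 36.3 - 23.5 = 12.8
Then compute the liquidity index:
LI = (w - PL) / PI
LI = (28.3 - 23.5) / 12.8
LI = 0.375


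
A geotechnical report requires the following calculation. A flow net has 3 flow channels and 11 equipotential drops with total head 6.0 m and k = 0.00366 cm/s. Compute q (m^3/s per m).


Result: 5.989e-05 m^3/s per m

Derivation:
Convert k to m/s for unit consistency with H:
k = 0.00366 cm/s = 0.00366 / 100 m/s = 3.66e-05 m/s
Using q = k * H * Nf / Nd
Nf / Nd = 3 / 11 = 0.2727
q = 3.66e-05 * 6.0 * 0.2727
q = 5.989e-05 m^3/s per m


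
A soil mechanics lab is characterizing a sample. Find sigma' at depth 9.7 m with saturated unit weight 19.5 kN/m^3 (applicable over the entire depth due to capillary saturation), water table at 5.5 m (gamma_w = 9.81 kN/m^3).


Total stress = gamma_sat * depth
sigma = 19.5 * 9.7 = 189.15 kPa
Pore water pressure u = gamma_w * (depth - d_wt)
u = 9.81 * (9.7 - 5.5) = 41.202 kPa
Effective stress = sigma - u
sigma' = 189.15 - 41.202 = 147.95 kPa


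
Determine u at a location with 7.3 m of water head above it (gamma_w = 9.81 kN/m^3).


Result: 71.61 kPa

Derivation:
Using u = gamma_w * h_w
u = 9.81 * 7.3
u = 71.61 kPa


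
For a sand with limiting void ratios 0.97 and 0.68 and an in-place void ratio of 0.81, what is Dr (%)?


Using Dr = (e_max - e) / (e_max - e_min) * 100
e_max - e = 0.97 - 0.81 = 0.16
e_max - e_min = 0.97 - 0.68 = 0.29
Dr = 0.16 / 0.29 * 100
Dr = 55.17 %


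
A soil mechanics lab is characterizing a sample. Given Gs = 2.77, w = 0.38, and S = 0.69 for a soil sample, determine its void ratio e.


Using the relation e = Gs * w / S
e = 2.77 * 0.38 / 0.69
e = 1.5255


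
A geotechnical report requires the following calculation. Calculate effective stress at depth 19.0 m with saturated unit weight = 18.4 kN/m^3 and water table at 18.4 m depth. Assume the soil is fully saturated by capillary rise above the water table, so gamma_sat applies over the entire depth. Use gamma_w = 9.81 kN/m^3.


Total stress = gamma_sat * depth
sigma = 18.4 * 19.0 = 349.6 kPa
Pore water pressure u = gamma_w * (depth - d_wt)
u = 9.81 * (19.0 - 18.4) = 5.886 kPa
Effective stress = sigma - u
sigma' = 349.6 - 5.886 = 343.71 kPa


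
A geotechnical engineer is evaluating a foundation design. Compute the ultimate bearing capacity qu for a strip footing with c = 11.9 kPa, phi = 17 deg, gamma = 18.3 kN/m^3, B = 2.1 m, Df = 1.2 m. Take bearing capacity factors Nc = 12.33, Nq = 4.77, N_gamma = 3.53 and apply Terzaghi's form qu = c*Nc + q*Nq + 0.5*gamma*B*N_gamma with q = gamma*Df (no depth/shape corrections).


Compute qu = c*Nc + gamma*Df*Nq + 0.5*gamma*B*N_gamma
Term 1: 11.9 * 12.33 = 146.727
Term 2: 18.3 * 1.2 * 4.77 = 104.7492
Term 3: 0.5 * 18.3 * 2.1 * 3.53 = 67.82895
qu = 146.727 + 104.7492 + 67.82895
qu = 319.31 kPa


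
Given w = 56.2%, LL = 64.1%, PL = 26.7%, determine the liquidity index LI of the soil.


First compute the plasticity index:
PI = LL - PL = 64.1 - 26.7 = 37.4
Then compute the liquidity index:
LI = (w - PL) / PI
LI = (56.2 - 26.7) / 37.4
LI = 0.789


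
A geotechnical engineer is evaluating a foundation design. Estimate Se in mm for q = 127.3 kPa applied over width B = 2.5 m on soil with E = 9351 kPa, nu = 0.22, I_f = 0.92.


Result: 29.796 mm

Derivation:
Using Se = q * B * (1 - nu^2) * I_f / E
1 - nu^2 = 1 - 0.22^2 = 0.9516
Se = 127.3 * 2.5 * 0.9516 * 0.92 / 9351
Se = 0.029796 m
Convert to mm: Se = 0.029796 * 1000 = 29.796 mm


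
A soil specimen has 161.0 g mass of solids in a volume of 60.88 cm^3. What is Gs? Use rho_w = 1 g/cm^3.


Using Gs = m_s / (V_s * rho_w)
Since rho_w = 1 g/cm^3:
Gs = 161.0 / 60.88
Gs = 2.645


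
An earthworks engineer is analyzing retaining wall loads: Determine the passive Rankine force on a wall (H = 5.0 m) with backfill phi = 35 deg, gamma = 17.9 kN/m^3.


Compute passive earth pressure coefficient:
Kp = tan^2(45 + phi/2) = tan^2(62.5) = 3.690172
Compute passive force:
Pp = 0.5 * Kp * gamma * H^2
Pp = 0.5 * 3.690172 * 17.9 * 5.0^2
Pp = 825.68 kN/m


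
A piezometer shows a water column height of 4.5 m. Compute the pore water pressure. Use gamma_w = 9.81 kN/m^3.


Result: 44.15 kPa

Derivation:
Using u = gamma_w * h_w
u = 9.81 * 4.5
u = 44.15 kPa


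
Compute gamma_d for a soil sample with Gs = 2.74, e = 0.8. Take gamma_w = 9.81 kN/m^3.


Result: 14.933 kN/m^3

Derivation:
Using gamma_d = Gs * gamma_w / (1 + e)
gamma_d = 2.74 * 9.81 / (1 + 0.8)
gamma_d = 2.74 * 9.81 / 1.8
gamma_d = 14.933 kN/m^3


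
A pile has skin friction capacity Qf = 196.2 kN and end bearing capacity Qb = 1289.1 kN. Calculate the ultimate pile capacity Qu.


Using Qu = Qf + Qb
Qu = 196.2 + 1289.1
Qu = 1485.3 kN


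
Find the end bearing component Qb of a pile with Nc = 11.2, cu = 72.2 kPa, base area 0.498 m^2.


Result: 402.7 kN

Derivation:
Using Qb = Nc * cu * Ab
Qb = 11.2 * 72.2 * 0.498
Qb = 402.7 kN


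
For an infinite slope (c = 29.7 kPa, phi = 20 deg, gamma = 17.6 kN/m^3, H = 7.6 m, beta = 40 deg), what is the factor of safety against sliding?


Using Fs = c / (gamma*H*sin(beta)*cos(beta)) + tan(phi)/tan(beta)
Cohesion contribution = 29.7 / (17.6*7.6*sin(40)*cos(40))
Cohesion contribution = 0.45093
Friction contribution = tan(20)/tan(40) = 0.433763
Fs = 0.45093 + 0.433763
Fs = 0.885


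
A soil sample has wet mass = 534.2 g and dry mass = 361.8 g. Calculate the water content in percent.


Result: 47.65 %

Derivation:
Using w = (m_wet - m_dry) / m_dry * 100
m_wet - m_dry = 534.2 - 361.8 = 172.4 g
w = 172.4 / 361.8 * 100
w = 47.65 %


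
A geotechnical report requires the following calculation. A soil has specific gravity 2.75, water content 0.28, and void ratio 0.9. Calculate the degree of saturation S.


Using S = Gs * w / e
S = 2.75 * 0.28 / 0.9
S = 0.8556


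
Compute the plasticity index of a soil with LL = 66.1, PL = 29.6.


Using PI = LL - PL
PI = 66.1 - 29.6
PI = 36.5


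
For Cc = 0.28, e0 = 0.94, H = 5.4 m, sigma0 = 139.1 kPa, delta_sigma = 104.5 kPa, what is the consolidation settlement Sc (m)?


Using Sc = Cc * H / (1 + e0) * log10((sigma0 + delta_sigma) / sigma0)
Stress ratio = (139.1 + 104.5) / 139.1 = 1.75126
log10(1.75126) = 0.24335
Cc * H / (1 + e0) = 0.28 * 5.4 / (1 + 0.94) = 0.779381
Sc = 0.779381 * 0.24335
Sc = 0.1897 m


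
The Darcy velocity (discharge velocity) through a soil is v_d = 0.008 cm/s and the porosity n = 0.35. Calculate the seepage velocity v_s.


Using v_s = v_d / n
v_s = 0.008 / 0.35
v_s = 0.02286 cm/s


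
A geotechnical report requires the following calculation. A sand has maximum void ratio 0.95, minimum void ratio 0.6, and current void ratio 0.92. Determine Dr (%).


Using Dr = (e_max - e) / (e_max - e_min) * 100
e_max - e = 0.95 - 0.92 = 0.03
e_max - e_min = 0.95 - 0.6 = 0.35
Dr = 0.03 / 0.35 * 100
Dr = 8.57 %


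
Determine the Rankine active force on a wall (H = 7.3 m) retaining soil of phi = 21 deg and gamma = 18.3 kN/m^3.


Compute active earth pressure coefficient:
Ka = tan^2(45 - phi/2) = tan^2(34.5) = 0.472355
Compute active force:
Pa = 0.5 * Ka * gamma * H^2
Pa = 0.5 * 0.472355 * 18.3 * 7.3^2
Pa = 230.32 kN/m


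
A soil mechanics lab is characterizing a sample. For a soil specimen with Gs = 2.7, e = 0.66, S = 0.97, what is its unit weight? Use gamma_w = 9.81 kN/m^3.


Using gamma = gamma_w * (Gs + S*e) / (1 + e)
Numerator: Gs + S*e = 2.7 + 0.97*0.66 = 3.3402
Denominator: 1 + e = 1 + 0.66 = 1.66
gamma = 9.81 * 3.3402 / 1.66
gamma = 19.739 kN/m^3


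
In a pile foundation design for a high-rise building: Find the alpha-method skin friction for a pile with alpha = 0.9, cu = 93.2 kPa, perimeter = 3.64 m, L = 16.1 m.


Using Qs = alpha * cu * perimeter * L
Qs = 0.9 * 93.2 * 3.64 * 16.1
Qs = 4915.7 kN


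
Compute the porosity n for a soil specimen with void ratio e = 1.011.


Result: 0.5027

Derivation:
Using the relation n = e / (1 + e)
n = 1.011 / (1 + 1.011)
n = 1.011 / 2.011
n = 0.5027


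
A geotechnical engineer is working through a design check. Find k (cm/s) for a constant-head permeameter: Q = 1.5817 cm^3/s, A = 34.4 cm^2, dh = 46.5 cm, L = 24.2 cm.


Result: 0.023929 cm/s

Derivation:
Compute hydraulic gradient:
i = dh / L = 46.5 / 24.2 = 1.92149
Then apply Darcy's law:
k = Q / (A * i)
k = 1.5817 / (34.4 * 1.92149)
k = 1.5817 / 66.0992
k = 0.023929 cm/s


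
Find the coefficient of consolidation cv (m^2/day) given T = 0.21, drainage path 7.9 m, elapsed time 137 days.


Using cv = T * H_dr^2 / t
H_dr^2 = 7.9^2 = 62.41
cv = 0.21 * 62.41 / 137
cv = 0.09566 m^2/day


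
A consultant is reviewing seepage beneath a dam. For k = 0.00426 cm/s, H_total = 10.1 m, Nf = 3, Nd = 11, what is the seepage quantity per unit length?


Convert k to m/s for unit consistency with H:
k = 0.00426 cm/s = 0.00426 / 100 m/s = 4.26e-05 m/s
Using q = k * H * Nf / Nd
Nf / Nd = 3 / 11 = 0.2727
q = 4.26e-05 * 10.1 * 0.2727
q = 0.0001173 m^3/s per m


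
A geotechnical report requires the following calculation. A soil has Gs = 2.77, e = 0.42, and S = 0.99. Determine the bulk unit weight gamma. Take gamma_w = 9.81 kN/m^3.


Using gamma = gamma_w * (Gs + S*e) / (1 + e)
Numerator: Gs + S*e = 2.77 + 0.99*0.42 = 3.1858
Denominator: 1 + e = 1 + 0.42 = 1.42
gamma = 9.81 * 3.1858 / 1.42
gamma = 22.009 kN/m^3


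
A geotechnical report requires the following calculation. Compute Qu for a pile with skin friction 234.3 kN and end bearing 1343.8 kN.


Using Qu = Qf + Qb
Qu = 234.3 + 1343.8
Qu = 1578.1 kN


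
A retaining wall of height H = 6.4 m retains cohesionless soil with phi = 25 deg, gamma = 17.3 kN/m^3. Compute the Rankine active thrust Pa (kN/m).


Compute active earth pressure coefficient:
Ka = tan^2(45 - phi/2) = tan^2(32.5) = 0.405859
Compute active force:
Pa = 0.5 * Ka * gamma * H^2
Pa = 0.5 * 0.405859 * 17.3 * 6.4^2
Pa = 143.8 kN/m


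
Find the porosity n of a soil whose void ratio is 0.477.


Using the relation n = e / (1 + e)
n = 0.477 / (1 + 0.477)
n = 0.477 / 1.477
n = 0.323


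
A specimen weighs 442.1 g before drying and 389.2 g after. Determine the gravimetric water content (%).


Using w = (m_wet - m_dry) / m_dry * 100
m_wet - m_dry = 442.1 - 389.2 = 52.9 g
w = 52.9 / 389.2 * 100
w = 13.59 %


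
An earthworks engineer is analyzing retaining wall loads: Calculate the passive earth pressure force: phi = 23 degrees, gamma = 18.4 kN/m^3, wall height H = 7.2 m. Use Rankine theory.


Compute passive earth pressure coefficient:
Kp = tan^2(45 + phi/2) = tan^2(56.5) = 2.282623
Compute passive force:
Pp = 0.5 * Kp * gamma * H^2
Pp = 0.5 * 2.282623 * 18.4 * 7.2^2
Pp = 1088.65 kN/m


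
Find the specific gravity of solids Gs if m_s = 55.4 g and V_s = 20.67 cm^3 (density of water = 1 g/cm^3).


Using Gs = m_s / (V_s * rho_w)
Since rho_w = 1 g/cm^3:
Gs = 55.4 / 20.67
Gs = 2.68


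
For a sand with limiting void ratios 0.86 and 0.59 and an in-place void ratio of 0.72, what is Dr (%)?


Using Dr = (e_max - e) / (e_max - e_min) * 100
e_max - e = 0.86 - 0.72 = 0.14
e_max - e_min = 0.86 - 0.59 = 0.27
Dr = 0.14 / 0.27 * 100
Dr = 51.85 %


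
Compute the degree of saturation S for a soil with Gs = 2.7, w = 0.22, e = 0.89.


Using S = Gs * w / e
S = 2.7 * 0.22 / 0.89
S = 0.6674


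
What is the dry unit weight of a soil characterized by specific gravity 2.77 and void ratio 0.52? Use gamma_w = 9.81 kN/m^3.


Using gamma_d = Gs * gamma_w / (1 + e)
gamma_d = 2.77 * 9.81 / (1 + 0.52)
gamma_d = 2.77 * 9.81 / 1.52
gamma_d = 17.877 kN/m^3


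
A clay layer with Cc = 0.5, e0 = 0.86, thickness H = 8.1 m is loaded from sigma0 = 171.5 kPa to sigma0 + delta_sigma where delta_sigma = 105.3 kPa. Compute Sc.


Using Sc = Cc * H / (1 + e0) * log10((sigma0 + delta_sigma) / sigma0)
Stress ratio = (171.5 + 105.3) / 171.5 = 1.61399
log10(1.61399) = 0.207902
Cc * H / (1 + e0) = 0.5 * 8.1 / (1 + 0.86) = 2.17742
Sc = 2.17742 * 0.207902
Sc = 0.4527 m


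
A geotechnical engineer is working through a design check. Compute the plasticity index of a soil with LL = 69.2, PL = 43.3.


Using PI = LL - PL
PI = 69.2 - 43.3
PI = 25.9


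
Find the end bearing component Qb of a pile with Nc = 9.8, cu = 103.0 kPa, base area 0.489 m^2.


Result: 493.6 kN

Derivation:
Using Qb = Nc * cu * Ab
Qb = 9.8 * 103.0 * 0.489
Qb = 493.6 kN


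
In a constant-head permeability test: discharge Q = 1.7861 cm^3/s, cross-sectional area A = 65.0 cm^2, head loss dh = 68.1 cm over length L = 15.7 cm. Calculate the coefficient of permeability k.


Compute hydraulic gradient:
i = dh / L = 68.1 / 15.7 = 4.33758
Then apply Darcy's law:
k = Q / (A * i)
k = 1.7861 / (65.0 * 4.33758)
k = 1.7861 / 281.943
k = 0.006335 cm/s


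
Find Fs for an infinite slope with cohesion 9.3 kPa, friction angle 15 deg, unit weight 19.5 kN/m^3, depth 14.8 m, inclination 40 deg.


Using Fs = c / (gamma*H*sin(beta)*cos(beta)) + tan(phi)/tan(beta)
Cohesion contribution = 9.3 / (19.5*14.8*sin(40)*cos(40))
Cohesion contribution = 0.0654433
Friction contribution = tan(15)/tan(40) = 0.319329
Fs = 0.0654433 + 0.319329
Fs = 0.385


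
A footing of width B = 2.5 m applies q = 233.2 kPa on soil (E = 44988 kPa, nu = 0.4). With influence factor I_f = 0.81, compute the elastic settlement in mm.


Using Se = q * B * (1 - nu^2) * I_f / E
1 - nu^2 = 1 - 0.4^2 = 0.84
Se = 233.2 * 2.5 * 0.84 * 0.81 / 44988
Se = 0.008817 m
Convert to mm: Se = 0.008817 * 1000 = 8.817 mm


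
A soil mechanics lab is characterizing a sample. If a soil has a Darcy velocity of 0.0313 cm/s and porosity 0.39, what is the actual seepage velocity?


Result: 0.08026 cm/s

Derivation:
Using v_s = v_d / n
v_s = 0.0313 / 0.39
v_s = 0.08026 cm/s


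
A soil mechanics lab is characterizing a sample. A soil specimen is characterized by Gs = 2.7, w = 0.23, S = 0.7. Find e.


Using the relation e = Gs * w / S
e = 2.7 * 0.23 / 0.7
e = 0.8871


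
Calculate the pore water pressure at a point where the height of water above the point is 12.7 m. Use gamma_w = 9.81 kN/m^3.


Using u = gamma_w * h_w
u = 9.81 * 12.7
u = 124.59 kPa


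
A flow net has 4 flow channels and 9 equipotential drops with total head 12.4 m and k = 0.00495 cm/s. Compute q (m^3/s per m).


Convert k to m/s for unit consistency with H:
k = 0.00495 cm/s = 0.00495 / 100 m/s = 4.95e-05 m/s
Using q = k * H * Nf / Nd
Nf / Nd = 4 / 9 = 0.4444
q = 4.95e-05 * 12.4 * 0.4444
q = 0.0002728 m^3/s per m


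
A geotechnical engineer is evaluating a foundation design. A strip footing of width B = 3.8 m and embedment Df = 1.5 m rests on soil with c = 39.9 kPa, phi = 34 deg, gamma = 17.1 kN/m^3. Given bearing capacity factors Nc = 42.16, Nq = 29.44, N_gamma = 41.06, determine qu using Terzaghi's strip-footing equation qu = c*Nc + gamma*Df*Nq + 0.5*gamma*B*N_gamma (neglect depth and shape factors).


Compute qu = c*Nc + gamma*Df*Nq + 0.5*gamma*B*N_gamma
Term 1: 39.9 * 42.16 = 1682.184
Term 2: 17.1 * 1.5 * 29.44 = 755.136
Term 3: 0.5 * 17.1 * 3.8 * 41.06 = 1334.0394
qu = 1682.184 + 755.136 + 1334.0394
qu = 3771.36 kPa


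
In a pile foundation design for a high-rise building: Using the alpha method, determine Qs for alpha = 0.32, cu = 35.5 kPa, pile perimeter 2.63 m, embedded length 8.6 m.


Using Qs = alpha * cu * perimeter * L
Qs = 0.32 * 35.5 * 2.63 * 8.6
Qs = 256.94 kN


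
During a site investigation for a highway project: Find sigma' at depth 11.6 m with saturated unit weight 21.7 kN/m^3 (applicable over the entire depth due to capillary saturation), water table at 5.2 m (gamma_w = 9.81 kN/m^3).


Result: 188.94 kPa

Derivation:
Total stress = gamma_sat * depth
sigma = 21.7 * 11.6 = 251.72 kPa
Pore water pressure u = gamma_w * (depth - d_wt)
u = 9.81 * (11.6 - 5.2) = 62.784 kPa
Effective stress = sigma - u
sigma' = 251.72 - 62.784 = 188.94 kPa
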